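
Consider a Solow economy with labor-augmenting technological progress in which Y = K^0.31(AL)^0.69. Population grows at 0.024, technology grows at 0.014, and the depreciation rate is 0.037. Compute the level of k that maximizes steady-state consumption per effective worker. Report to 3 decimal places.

The effective depreciation rate is n + g + δ = 0.024 + 0.014 + 0.037 = 0.075.
Maximizing c = f(k) − (n+g+δ)·k gives f'(k) = n+g+δ, i.e. 0.31·k^(0.31−1) = 0.075, so k_gold = (0.31/0.075)^(1/0.69) ≈ 7.8197.

k_gold ≈ 7.820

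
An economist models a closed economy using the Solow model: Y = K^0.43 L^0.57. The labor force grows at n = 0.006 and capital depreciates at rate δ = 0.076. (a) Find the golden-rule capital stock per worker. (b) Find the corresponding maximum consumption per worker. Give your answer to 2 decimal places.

(a) k_gold ≈ 18.30; (b) c_gold ≈ 1.99

Break-even investment rate: n + δ = 0.006 + 0.076 = 0.082.
At the golden rule the marginal product of capital equals n+δ: 0.43·k^(0.43−1) = 0.082. Solving, k_gold = (0.43/0.082)^(1/0.57) ≈ 18.3042.
y_gold = 18.3042^0.43 ≈ 3.4906; c_gold = y_gold − 0.082·k_gold ≈ 1.9896.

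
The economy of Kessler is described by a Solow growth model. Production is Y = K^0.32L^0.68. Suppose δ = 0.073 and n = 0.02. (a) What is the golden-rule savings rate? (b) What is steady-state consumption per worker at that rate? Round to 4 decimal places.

The effective depreciation rate is n + δ = 0.02 + 0.073 = 0.093.
For Cobb-Douglas, s_gold equals capital's share: s_gold = 0.32.
At the golden rule the marginal product of capital equals n+δ: 0.32·k^(0.32−1) = 0.093. Solving, k_gold = (0.32/0.093)^(1/0.68) ≈ 6.1548.
y_gold = 6.1548^0.32 ≈ 1.7887; c_gold = (1−0.32)·y_gold ≈ 1.2163.

(a) s_gold = 0.3200; (b) c_gold ≈ 1.2163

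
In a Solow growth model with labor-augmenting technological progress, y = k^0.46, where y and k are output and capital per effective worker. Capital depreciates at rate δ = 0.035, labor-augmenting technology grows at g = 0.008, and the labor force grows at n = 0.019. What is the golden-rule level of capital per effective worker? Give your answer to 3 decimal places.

k_gold ≈ 40.906

n + g + δ = 0.019 + 0.008 + 0.035 = 0.062.
Golden rule sets MPK = n+g+δ: 0.46·k^(0.46−1) = 0.062, so k_gold = (0.46/0.062)^(1/0.54) ≈ 40.9062.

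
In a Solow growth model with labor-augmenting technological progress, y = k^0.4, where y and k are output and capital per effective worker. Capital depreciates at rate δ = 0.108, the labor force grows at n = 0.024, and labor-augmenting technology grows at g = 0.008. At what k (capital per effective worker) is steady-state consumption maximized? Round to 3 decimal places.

The effective depreciation rate is n + g + δ = 0.024 + 0.008 + 0.108 = 0.14.
Maximizing c = f(k) − (n+g+δ)·k gives f'(k) = n+g+δ, i.e. 0.4·k^(0.4−1) = 0.14, so k_gold = (0.4/0.14)^(1/0.6) ≈ 5.7529.

k_gold ≈ 5.753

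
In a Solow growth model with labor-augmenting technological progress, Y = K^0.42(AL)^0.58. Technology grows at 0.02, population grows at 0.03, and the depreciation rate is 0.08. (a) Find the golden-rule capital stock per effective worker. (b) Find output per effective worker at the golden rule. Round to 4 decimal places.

(a) k_gold ≈ 7.5529; (b) y_gold ≈ 2.3378

n + g + δ = 0.03 + 0.02 + 0.08 = 0.13.
At the golden rule the marginal product of capital equals n+g+δ: 0.42·k^(0.42−1) = 0.13. Solving, k_gold = (0.42/0.13)^(1/0.58) ≈ 7.5529.
y_gold = 7.5529^0.42 ≈ 2.3378.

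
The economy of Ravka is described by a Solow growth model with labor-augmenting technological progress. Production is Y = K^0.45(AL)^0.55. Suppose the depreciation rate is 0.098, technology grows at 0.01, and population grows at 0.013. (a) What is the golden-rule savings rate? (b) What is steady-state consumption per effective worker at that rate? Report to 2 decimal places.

(a) s_gold = 0.45; (b) c_gold ≈ 1.61

The effective depreciation rate is n + g + δ = 0.013 + 0.01 + 0.098 = 0.121.
For Cobb-Douglas, s_gold equals capital's share: s_gold = 0.45.
Setting f'(k) = n+g+δ gives 0.45·k^(0.45−1) = 0.121, hence k_gold = (0.45/0.121)^(1/0.55) ≈ 10.8928.
y_gold = 10.8928^0.45 ≈ 2.9290; c_gold = (1−0.45)·y_gold ≈ 1.6109.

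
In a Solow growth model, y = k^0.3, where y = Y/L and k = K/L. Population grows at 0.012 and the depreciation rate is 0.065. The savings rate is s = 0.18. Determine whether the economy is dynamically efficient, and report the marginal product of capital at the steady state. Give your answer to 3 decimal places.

dynamically efficient; MPK ≈ 0.128

Capital per worker breaks even when investment replaces (n + δ)·k; here n + δ = 0.077.
Steady-state k*: s·k^0.3 = 0.077·k gives k* = (0.18/0.077)^(1/0.7) ≈ 3.3638.
MPK = 0.3·3.3638^(-0.7) ≈ 0.1283.
MPK > n+δ = 0.077, so the economy is dynamically efficient (under-saving).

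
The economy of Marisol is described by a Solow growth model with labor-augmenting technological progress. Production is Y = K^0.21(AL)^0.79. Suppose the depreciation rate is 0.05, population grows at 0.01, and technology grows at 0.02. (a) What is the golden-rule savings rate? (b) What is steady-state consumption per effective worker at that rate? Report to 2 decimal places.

(a) s_gold = 0.21; (b) c_gold ≈ 1.02

Break-even investment rate: n + g + δ = 0.01 + 0.02 + 0.05 = 0.08.
For Cobb-Douglas, s_gold equals capital's share: s_gold = 0.21.
Setting f'(k) = n+g+δ gives 0.21·k^(0.21−1) = 0.08, hence k_gold = (0.21/0.08)^(1/0.79) ≈ 3.3927.
y_gold = 3.3927^0.21 ≈ 1.2925; c_gold = (1−0.21)·y_gold ≈ 1.0210.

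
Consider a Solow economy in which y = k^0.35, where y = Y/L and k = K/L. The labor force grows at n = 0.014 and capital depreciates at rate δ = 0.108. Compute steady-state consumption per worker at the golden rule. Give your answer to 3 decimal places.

c_gold ≈ 1.146

Capital per worker breaks even when investment replaces (n + δ)·k; here n + δ = 0.122.
Setting f'(k) = n+δ gives 0.35·k^(0.35−1) = 0.122, hence k_gold = (0.35/0.122)^(1/0.65) ≈ 5.0602.
y_gold = 5.0602^0.35 ≈ 1.7638.
c_gold = y_gold − (n+δ)·k_gold = 1.7638 − 0.122·5.0602 ≈ 1.1465.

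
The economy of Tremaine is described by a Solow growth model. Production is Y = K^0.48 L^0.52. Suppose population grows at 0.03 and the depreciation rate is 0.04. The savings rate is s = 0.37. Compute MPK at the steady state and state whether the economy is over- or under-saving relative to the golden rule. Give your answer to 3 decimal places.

under-saving; MPK ≈ 0.091

Capital per worker breaks even when investment replaces (n + δ)·k; here n + δ = 0.07.
Steady-state k*: s·k^0.48 = 0.07·k gives k* = (0.37/0.07)^(1/0.52) ≈ 24.5801.
MPK = 0.48·24.5801^(-0.52) ≈ 0.0908.
MPK > n+δ = 0.07, so the economy is dynamically efficient (under-saving).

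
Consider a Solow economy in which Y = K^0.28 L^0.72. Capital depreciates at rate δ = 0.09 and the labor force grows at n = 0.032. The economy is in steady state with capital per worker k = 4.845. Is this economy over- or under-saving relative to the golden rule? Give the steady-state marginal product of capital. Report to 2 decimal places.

Capital per worker breaks even when investment replaces (n + δ)·k; here n + δ = 0.122.
MPK = 0.28·k^(0.28−1) = 0.28·4.845^(-0.72) ≈ 0.0899.
MPK < 0.122, so the economy is dynamically inefficient (over-saving).

over-saving; MPK ≈ 0.09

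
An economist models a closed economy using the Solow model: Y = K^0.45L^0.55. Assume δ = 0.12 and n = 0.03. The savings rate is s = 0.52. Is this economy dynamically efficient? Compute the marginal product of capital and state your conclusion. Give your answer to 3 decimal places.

Break-even investment rate: n + δ = 0.03 + 0.12 = 0.15.
Steady-state k*: s·k^0.45 = 0.15·k gives k* = (0.52/0.15)^(1/0.55) ≈ 9.5865.
MPK = 0.45·9.5865^(-0.55) ≈ 0.1298.
MPK < n+δ = 0.15, so the economy is dynamically inefficient (over-saving).

dynamically inefficient; MPK ≈ 0.130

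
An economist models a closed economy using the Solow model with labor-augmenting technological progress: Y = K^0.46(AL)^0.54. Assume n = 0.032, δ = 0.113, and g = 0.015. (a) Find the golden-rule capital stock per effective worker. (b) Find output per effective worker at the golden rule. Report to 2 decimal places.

(a) k_gold ≈ 7.07; (b) y_gold ≈ 2.46

Capital per effective worker breaks even when investment replaces (n + g + δ)·k; here n + g + δ = 0.16.
Maximizing c = f(k) − (n+g+δ)·k gives f'(k) = n+g+δ, i.e. 0.46·k^(0.46−1) = 0.16, so k_gold = (0.46/0.16)^(1/0.54) ≈ 7.0685.
y_gold = 7.0685^0.46 ≈ 2.4586.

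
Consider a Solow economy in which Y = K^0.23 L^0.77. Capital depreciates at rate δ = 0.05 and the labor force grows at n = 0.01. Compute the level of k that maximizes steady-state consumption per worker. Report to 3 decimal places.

k_gold ≈ 5.727

Break-even investment rate: n + δ = 0.01 + 0.05 = 0.06.
Setting f'(k) = n+δ gives 0.23·k^(0.23−1) = 0.06, hence k_gold = (0.23/0.06)^(1/0.77) ≈ 5.7265.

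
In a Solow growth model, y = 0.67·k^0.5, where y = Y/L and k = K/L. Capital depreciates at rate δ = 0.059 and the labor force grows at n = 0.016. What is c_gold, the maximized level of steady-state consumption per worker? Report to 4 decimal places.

The effective depreciation rate is n + δ = 0.016 + 0.059 = 0.075.
Golden rule sets MPK = n+δ: 0.5·0.67·k^(0.5−1) = 0.075, so k_gold = (0.5·0.67/0.075)^(1/0.5) ≈ 19.9511.
y_gold = 0.67·19.9511^0.5 ≈ 2.9927.
c_gold = y_gold − (n+δ)·k_gold = 2.9927 − 0.075·19.9511 ≈ 1.4963.

c_gold ≈ 1.4963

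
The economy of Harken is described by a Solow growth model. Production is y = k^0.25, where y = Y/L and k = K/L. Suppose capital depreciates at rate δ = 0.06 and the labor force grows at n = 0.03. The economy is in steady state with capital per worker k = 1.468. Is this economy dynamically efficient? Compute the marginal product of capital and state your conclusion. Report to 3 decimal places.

dynamically efficient; MPK ≈ 0.187

Capital per worker breaks even when investment replaces (n + δ)·k; here n + δ = 0.09.
MPK = 0.25·k^(0.25−1) = 0.25·1.468^(-0.75) ≈ 0.1875.
MPK > 0.09, so the economy is dynamically efficient (under-saving).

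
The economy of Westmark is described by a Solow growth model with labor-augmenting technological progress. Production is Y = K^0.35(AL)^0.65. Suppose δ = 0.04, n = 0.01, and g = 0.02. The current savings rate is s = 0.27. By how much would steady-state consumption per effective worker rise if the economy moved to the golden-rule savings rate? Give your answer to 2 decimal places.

Δc ≈ 0.04

Capital per effective worker breaks even when investment replaces (n + g + δ)·k; here n + g + δ = 0.07.
Current steady state (s = 0.27): k* = (0.27/0.07)^(1/0.65) ≈ 7.9790, y* = 7.9790^0.35 ≈ 2.0686, c* = (1−0.27)·2.0686 ≈ 1.5101.
Golden rule sets MPK = n+g+δ: 0.35·k^(0.35−1) = 0.07, so k_gold = (0.35/0.07)^(1/0.65) ≈ 11.8943.
y_gold = 11.8943^0.35 ≈ 2.3789, c_gold = y_gold − 0.07·k_gold ≈ 1.5463.
Gain: Δc = 1.5463 − 1.5101 ≈ 0.0362.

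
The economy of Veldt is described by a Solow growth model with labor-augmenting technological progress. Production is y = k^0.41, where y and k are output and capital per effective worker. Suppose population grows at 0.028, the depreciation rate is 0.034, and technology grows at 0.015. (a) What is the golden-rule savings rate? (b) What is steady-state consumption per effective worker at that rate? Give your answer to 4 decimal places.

n + g + δ = 0.028 + 0.015 + 0.034 = 0.077.
For Cobb-Douglas, s_gold equals capital's share: s_gold = 0.41.
Maximizing c = f(k) − (n+g+δ)·k gives f'(k) = n+g+δ, i.e. 0.41·k^(0.41−1) = 0.077, so k_gold = (0.41/0.077)^(1/0.59) ≈ 17.0218.
y_gold = 17.0218^0.41 ≈ 3.1968; c_gold = (1−0.41)·y_gold ≈ 1.8861.

(a) s_gold = 0.4100; (b) c_gold ≈ 1.8861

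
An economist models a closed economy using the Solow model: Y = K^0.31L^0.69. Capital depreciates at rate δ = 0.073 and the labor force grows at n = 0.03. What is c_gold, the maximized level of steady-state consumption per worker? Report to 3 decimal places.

c_gold ≈ 1.132

n + δ = 0.03 + 0.073 = 0.103.
Golden rule sets MPK = n+δ: 0.31·k^(0.31−1) = 0.103, so k_gold = (0.31/0.103)^(1/0.69) ≈ 4.9376.
y_gold = 4.9376^0.31 ≈ 1.6405.
c_gold = y_gold − (n+δ)·k_gold = 1.6405 − 0.103·4.9376 ≈ 1.1320.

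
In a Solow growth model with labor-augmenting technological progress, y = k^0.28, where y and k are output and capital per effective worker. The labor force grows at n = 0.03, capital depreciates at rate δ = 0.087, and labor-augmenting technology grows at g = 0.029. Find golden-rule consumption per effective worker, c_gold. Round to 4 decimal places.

Break-even investment rate: n + g + δ = 0.03 + 0.029 + 0.087 = 0.146.
Golden rule sets MPK = n+g+δ: 0.28·k^(0.28−1) = 0.146, so k_gold = (0.28/0.146)^(1/0.72) ≈ 2.4705.
y_gold = 2.4705^0.28 ≈ 1.2882.
c_gold = y_gold − (n+g+δ)·k_gold = 1.2882 − 0.146·2.4705 ≈ 0.9275.

c_gold ≈ 0.9275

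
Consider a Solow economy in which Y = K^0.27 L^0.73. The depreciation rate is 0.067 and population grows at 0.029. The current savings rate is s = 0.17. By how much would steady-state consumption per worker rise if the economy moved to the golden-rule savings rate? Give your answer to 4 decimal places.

Δc ≈ 0.0448

Capital per worker breaks even when investment replaces (n + δ)·k; here n + δ = 0.096.
Current steady state (s = 0.17): k* = (0.17/0.096)^(1/0.73) ≈ 2.1876, y* = 2.1876^0.27 ≈ 1.2354, c* = (1−0.17)·1.2354 ≈ 1.0253.
Setting f'(k) = n+δ gives 0.27·k^(0.27−1) = 0.096, hence k_gold = (0.27/0.096)^(1/0.73) ≈ 4.1228.
y_gold = 4.1228^0.27 ≈ 1.4659, c_gold = y_gold − 0.096·k_gold ≈ 1.0701.
Gain: Δc = 1.0701 − 1.0253 ≈ 0.0448.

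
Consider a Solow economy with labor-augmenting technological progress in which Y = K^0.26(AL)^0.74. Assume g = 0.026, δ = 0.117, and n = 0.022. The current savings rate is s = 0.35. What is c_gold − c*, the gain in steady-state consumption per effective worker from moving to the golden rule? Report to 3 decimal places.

Δc ≈ 0.022

The effective depreciation rate is n + g + δ = 0.022 + 0.026 + 0.117 = 0.165.
Current steady state (s = 0.35): k* = (0.35/0.165)^(1/0.74) ≈ 2.7627, y* = 2.7627^0.26 ≈ 1.3024, c* = (1−0.35)·1.3024 ≈ 0.8466.
Golden rule sets MPK = n+g+δ: 0.26·k^(0.26−1) = 0.165, so k_gold = (0.26/0.165)^(1/0.74) ≈ 1.8487.
y_gold = 1.8487^0.26 ≈ 1.1732, c_gold = y_gold − 0.165·k_gold ≈ 0.8682.
Gain: Δc = 0.8682 − 0.8466 ≈ 0.0216.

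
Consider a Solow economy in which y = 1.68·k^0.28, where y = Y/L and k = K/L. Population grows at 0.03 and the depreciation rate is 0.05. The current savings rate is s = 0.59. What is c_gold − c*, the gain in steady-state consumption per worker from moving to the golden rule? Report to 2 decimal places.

Δc ≈ 0.58

The effective depreciation rate is n + δ = 0.03 + 0.05 = 0.08.
Current steady state (s = 0.59): k* = (0.59·1.68/0.08)^(1/0.72) ≈ 32.9727, y* = 1.68·32.9727^0.28 ≈ 4.4709, c* = (1−0.59)·4.4709 ≈ 1.8331.
Golden rule sets MPK = n+δ: 0.28·1.68·k^(0.28−1) = 0.08, so k_gold = (0.28·1.68/0.08)^(1/0.72) ≈ 11.7106.
y_gold = 1.68·11.7106^0.28 ≈ 3.3459, c_gold = y_gold − 0.08·k_gold ≈ 2.4090.
Gain: Δc = 2.4090 − 1.8331 ≈ 0.5760.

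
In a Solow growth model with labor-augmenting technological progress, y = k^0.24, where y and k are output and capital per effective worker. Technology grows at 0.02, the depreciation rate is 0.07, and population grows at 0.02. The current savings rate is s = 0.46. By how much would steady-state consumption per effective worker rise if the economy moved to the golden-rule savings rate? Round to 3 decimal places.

Δc ≈ 0.124

n + g + δ = 0.02 + 0.02 + 0.07 = 0.11.
Current steady state (s = 0.46): k* = (0.46/0.11)^(1/0.76) ≈ 6.5703, y* = 6.5703^0.24 ≈ 1.5712, c* = (1−0.46)·1.5712 ≈ 0.8484.
Setting f'(k) = n+g+δ gives 0.24·k^(0.24−1) = 0.11, hence k_gold = (0.24/0.11)^(1/0.76) ≈ 2.7913.
y_gold = 2.7913^0.24 ≈ 1.2794, c_gold = y_gold − 0.11·k_gold ≈ 0.9723.
Gain: Δc = 0.9723 − 0.8484 ≈ 0.1239.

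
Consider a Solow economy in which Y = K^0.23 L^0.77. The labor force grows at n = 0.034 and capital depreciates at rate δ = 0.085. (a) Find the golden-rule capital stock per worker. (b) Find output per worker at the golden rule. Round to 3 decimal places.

(a) k_gold ≈ 2.353; (b) y_gold ≈ 1.218

n + δ = 0.034 + 0.085 = 0.119.
Maximizing c = f(k) − (n+δ)·k gives f'(k) = n+δ, i.e. 0.23·k^(0.23−1) = 0.119, so k_gold = (0.23/0.119)^(1/0.77) ≈ 2.3532.
y_gold = 2.3532^0.23 ≈ 1.2175.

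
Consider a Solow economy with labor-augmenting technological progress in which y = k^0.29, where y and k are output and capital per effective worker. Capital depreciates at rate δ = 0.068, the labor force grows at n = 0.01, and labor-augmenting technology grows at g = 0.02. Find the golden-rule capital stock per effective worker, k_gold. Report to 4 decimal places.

k_gold ≈ 4.6092

Capital per effective worker breaks even when investment replaces (n + g + δ)·k; here n + g + δ = 0.098.
At the golden rule the marginal product of capital equals n+g+δ: 0.29·k^(0.29−1) = 0.098. Solving, k_gold = (0.29/0.098)^(1/0.71) ≈ 4.6092.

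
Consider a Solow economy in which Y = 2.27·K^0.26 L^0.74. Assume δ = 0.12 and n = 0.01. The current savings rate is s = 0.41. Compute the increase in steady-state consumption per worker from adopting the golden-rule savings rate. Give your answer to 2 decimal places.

Δc ≈ 0.18

The effective depreciation rate is n + δ = 0.01 + 0.12 = 0.13.
Current steady state (s = 0.41): k* = (0.41·2.27/0.13)^(1/0.74) ≈ 14.2963, y* = 2.27·14.2963^0.26 ≈ 4.5330, c* = (1−0.41)·4.5330 ≈ 2.6745.
Maximizing c = f(k) − (n+δ)·k gives f'(k) = n+δ, i.e. 0.26·2.27·k^(0.26−1) = 0.13, so k_gold = (0.26·2.27/0.13)^(1/0.74) ≈ 7.7253.
y_gold = 2.27·7.7253^0.26 ≈ 3.8626, c_gold = y_gold − 0.13·k_gold ≈ 2.8583.
Gain: Δc = 2.8583 − 2.6745 ≈ 0.1839.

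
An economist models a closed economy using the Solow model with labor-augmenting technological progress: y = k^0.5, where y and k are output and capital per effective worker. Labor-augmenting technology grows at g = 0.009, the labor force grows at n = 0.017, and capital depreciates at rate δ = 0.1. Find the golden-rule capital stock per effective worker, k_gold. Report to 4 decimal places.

k_gold ≈ 15.7470

The effective depreciation rate is n + g + δ = 0.017 + 0.009 + 0.1 = 0.126.
At the golden rule the marginal product of capital equals n+g+δ: 0.5·k^(0.5−1) = 0.126. Solving, k_gold = (0.5/0.126)^(1/0.5) ≈ 15.7470.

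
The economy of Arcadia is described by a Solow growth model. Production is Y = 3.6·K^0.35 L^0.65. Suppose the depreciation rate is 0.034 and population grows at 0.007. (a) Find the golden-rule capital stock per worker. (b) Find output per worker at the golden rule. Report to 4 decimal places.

(a) k_gold ≈ 194.3546; (b) y_gold ≈ 22.7673

Capital per worker breaks even when investment replaces (n + δ)·k; here n + δ = 0.041.
Golden rule sets MPK = n+δ: 0.35·3.6·k^(0.35−1) = 0.041, so k_gold = (0.35·3.6/0.041)^(1/0.65) ≈ 194.3546.
y_gold = 3.6·194.3546^0.35 ≈ 22.7673.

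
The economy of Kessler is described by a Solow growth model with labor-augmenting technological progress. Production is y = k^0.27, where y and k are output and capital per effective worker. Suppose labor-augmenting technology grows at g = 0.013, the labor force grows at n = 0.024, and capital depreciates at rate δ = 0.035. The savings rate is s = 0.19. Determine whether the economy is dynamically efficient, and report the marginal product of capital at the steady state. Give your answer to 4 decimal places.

dynamically efficient; MPK ≈ 0.1023

The effective depreciation rate is n + g + δ = 0.024 + 0.013 + 0.035 = 0.072.
Steady-state k*: s·k^0.27 = 0.072·k gives k* = (0.19/0.072)^(1/0.73) ≈ 3.7782.
MPK = 0.27·3.7782^(-0.73) ≈ 0.1023.
MPK > n+g+δ = 0.072, so the economy is dynamically efficient (under-saving).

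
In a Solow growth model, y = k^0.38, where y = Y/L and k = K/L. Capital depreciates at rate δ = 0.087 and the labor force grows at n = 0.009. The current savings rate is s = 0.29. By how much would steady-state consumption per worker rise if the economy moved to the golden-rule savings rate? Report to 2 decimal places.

Δc ≈ 0.04

The effective depreciation rate is n + δ = 0.009 + 0.087 = 0.096.
Current steady state (s = 0.29): k* = (0.29/0.096)^(1/0.62) ≈ 5.9484, y* = 5.9484^0.38 ≈ 1.9691, c* = (1−0.29)·1.9691 ≈ 1.3981.
Golden rule sets MPK = n+δ: 0.38·k^(0.38−1) = 0.096, so k_gold = (0.38/0.096)^(1/0.62) ≈ 9.1988.
y_gold = 9.1988^0.38 ≈ 2.3239, c_gold = y_gold − 0.096·k_gold ≈ 1.4408.
Gain: Δc = 1.4408 − 1.3981 ≈ 0.0427.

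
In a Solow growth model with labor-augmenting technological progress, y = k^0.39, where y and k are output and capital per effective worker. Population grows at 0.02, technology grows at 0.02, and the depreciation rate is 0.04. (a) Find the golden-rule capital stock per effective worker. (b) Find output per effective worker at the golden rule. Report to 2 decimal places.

n + g + δ = 0.02 + 0.02 + 0.04 = 0.08.
Maximizing c = f(k) − (n+g+δ)·k gives f'(k) = n+g+δ, i.e. 0.39·k^(0.39−1) = 0.08, so k_gold = (0.39/0.08)^(1/0.61) ≈ 13.4223.
y_gold = 13.4223^0.39 ≈ 2.7533.

(a) k_gold ≈ 13.42; (b) y_gold ≈ 2.75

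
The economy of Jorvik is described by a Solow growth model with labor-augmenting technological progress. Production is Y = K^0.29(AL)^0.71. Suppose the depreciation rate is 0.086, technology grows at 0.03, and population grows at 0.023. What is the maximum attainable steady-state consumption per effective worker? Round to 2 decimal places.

The effective depreciation rate is n + g + δ = 0.023 + 0.03 + 0.086 = 0.139.
Golden rule sets MPK = n+g+δ: 0.29·k^(0.29−1) = 0.139, so k_gold = (0.29/0.139)^(1/0.71) ≈ 2.8173.
y_gold = 2.8173^0.29 ≈ 1.3504.
c_gold = y_gold − (n+g+δ)·k_gold = 1.3504 − 0.139·2.8173 ≈ 0.9588.

c_gold ≈ 0.96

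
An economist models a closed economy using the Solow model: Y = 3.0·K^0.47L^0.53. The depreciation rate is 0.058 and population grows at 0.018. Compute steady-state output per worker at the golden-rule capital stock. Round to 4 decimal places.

Capital per worker breaks even when investment replaces (n + δ)·k; here n + δ = 0.076.
Golden rule sets MPK = n+δ: 0.47·3.0·k^(0.47−1) = 0.076, so k_gold = (0.47·3.0/0.076)^(1/0.53) ≈ 247.2965.
Output: y_gold = 3.0·k_gold^0.47 = 3.0·247.2965^0.47 ≈ 39.9884.

y_gold ≈ 39.9884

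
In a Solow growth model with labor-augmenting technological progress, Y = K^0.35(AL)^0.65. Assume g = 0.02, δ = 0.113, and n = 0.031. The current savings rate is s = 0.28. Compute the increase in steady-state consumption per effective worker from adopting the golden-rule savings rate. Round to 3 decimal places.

Capital per effective worker breaks even when investment replaces (n + g + δ)·k; here n + g + δ = 0.164.
Current steady state (s = 0.28): k* = (0.28/0.164)^(1/0.65) ≈ 2.2772, y* = 2.2772^0.35 ≈ 1.3338, c* = (1−0.28)·1.3338 ≈ 0.9603.
At the golden rule the marginal product of capital equals n+g+δ: 0.35·k^(0.35−1) = 0.164. Solving, k_gold = (0.35/0.164)^(1/0.65) ≈ 3.2100.
y_gold = 3.2100^0.35 ≈ 1.5041, c_gold = y_gold − 0.164·k_gold ≈ 0.9777.
Gain: Δc = 0.9777 − 0.9603 ≈ 0.0173.

Δc ≈ 0.017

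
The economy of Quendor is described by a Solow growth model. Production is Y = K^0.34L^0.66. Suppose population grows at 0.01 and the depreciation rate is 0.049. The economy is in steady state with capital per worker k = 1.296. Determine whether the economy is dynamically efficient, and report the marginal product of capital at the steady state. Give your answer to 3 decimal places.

Break-even investment rate: n + δ = 0.01 + 0.049 = 0.059.
MPK = 0.34·k^(0.34−1) = 0.34·1.296^(-0.66) ≈ 0.2865.
MPK > 0.059, so the economy is dynamically efficient (under-saving).

dynamically efficient; MPK ≈ 0.287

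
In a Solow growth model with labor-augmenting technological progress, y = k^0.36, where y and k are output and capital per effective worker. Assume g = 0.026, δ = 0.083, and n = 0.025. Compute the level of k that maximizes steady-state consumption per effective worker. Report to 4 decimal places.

Break-even investment rate: n + g + δ = 0.025 + 0.026 + 0.083 = 0.134.
Setting f'(k) = n+g+δ gives 0.36·k^(0.36−1) = 0.134, hence k_gold = (0.36/0.134)^(1/0.64) ≈ 4.6840.

k_gold ≈ 4.6840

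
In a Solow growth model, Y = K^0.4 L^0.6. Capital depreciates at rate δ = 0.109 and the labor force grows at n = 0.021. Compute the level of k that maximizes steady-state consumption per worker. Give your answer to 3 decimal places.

n + δ = 0.021 + 0.109 = 0.13.
Setting f'(k) = n+δ gives 0.4·k^(0.4−1) = 0.13, hence k_gold = (0.4/0.13)^(1/0.6) ≈ 6.5092.

k_gold ≈ 6.509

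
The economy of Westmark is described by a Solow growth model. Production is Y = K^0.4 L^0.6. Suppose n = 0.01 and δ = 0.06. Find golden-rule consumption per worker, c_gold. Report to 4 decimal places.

c_gold ≈ 1.9178

n + δ = 0.01 + 0.06 = 0.07.
At the golden rule the marginal product of capital equals n+δ: 0.4·k^(0.4−1) = 0.07. Solving, k_gold = (0.4/0.07)^(1/0.6) ≈ 18.2643.
y_gold = 18.2643^0.4 ≈ 3.1963.
c_gold = y_gold − (n+δ)·k_gold = 3.1963 − 0.07·18.2643 ≈ 1.9178.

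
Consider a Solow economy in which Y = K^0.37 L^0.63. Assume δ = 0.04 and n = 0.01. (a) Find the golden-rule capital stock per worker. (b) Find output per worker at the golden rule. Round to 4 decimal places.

Break-even investment rate: n + δ = 0.01 + 0.04 = 0.05.
Setting f'(k) = n+δ gives 0.37·k^(0.37−1) = 0.05, hence k_gold = (0.37/0.05)^(1/0.63) ≈ 23.9736.
y_gold = 23.9736^0.37 ≈ 3.2397.

(a) k_gold ≈ 23.9736; (b) y_gold ≈ 3.2397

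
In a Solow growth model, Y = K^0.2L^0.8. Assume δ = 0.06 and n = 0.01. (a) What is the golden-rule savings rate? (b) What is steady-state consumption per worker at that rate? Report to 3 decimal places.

(a) s_gold = 0.200; (b) c_gold ≈ 1.040

n + δ = 0.01 + 0.06 = 0.07.
For Cobb-Douglas, s_gold equals capital's share: s_gold = 0.2.
At the golden rule the marginal product of capital equals n+δ: 0.2·k^(0.2−1) = 0.07. Solving, k_gold = (0.2/0.07)^(1/0.8) ≈ 3.7146.
y_gold = 3.7146^0.2 ≈ 1.3001; c_gold = (1−0.2)·y_gold ≈ 1.0401.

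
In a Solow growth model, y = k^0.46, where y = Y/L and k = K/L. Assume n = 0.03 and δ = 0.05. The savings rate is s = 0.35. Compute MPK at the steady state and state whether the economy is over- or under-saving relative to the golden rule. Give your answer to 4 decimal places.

Break-even investment rate: n + δ = 0.03 + 0.05 = 0.08.
Steady-state k*: s·k^0.46 = 0.08·k gives k* = (0.35/0.08)^(1/0.54) ≈ 15.3814.
MPK = 0.46·15.3814^(-0.54) ≈ 0.1051.
MPK > n+δ = 0.08, so the economy is dynamically efficient (under-saving).

under-saving; MPK ≈ 0.1051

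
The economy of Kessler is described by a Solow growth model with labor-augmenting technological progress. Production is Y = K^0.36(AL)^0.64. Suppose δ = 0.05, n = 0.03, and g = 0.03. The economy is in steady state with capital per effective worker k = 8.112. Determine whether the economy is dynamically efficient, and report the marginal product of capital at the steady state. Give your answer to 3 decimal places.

Break-even investment rate: n + g + δ = 0.03 + 0.03 + 0.05 = 0.11.
MPK = 0.36·k^(0.36−1) = 0.36·8.112^(-0.64) ≈ 0.0943.
MPK < 0.11, so the economy is dynamically inefficient (over-saving).

dynamically inefficient; MPK ≈ 0.094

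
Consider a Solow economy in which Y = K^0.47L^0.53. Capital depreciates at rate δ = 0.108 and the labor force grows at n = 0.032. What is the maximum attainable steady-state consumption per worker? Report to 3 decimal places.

The effective depreciation rate is n + δ = 0.032 + 0.108 = 0.14.
Setting f'(k) = n+δ gives 0.47·k^(0.47−1) = 0.14, hence k_gold = (0.47/0.14)^(1/0.53) ≈ 9.8264.
y_gold = 9.8264^0.47 ≈ 2.9270.
c_gold = y_gold − (n+δ)·k_gold = 2.9270 − 0.14·9.8264 ≈ 1.5513.

c_gold ≈ 1.551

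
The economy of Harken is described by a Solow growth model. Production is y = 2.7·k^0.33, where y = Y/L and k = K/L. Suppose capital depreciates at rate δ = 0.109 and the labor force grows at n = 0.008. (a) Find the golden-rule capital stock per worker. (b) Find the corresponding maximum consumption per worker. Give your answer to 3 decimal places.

Break-even investment rate: n + δ = 0.008 + 0.109 = 0.117.
At the golden rule the marginal product of capital equals n+δ: 0.33·2.7·k^(0.33−1) = 0.117. Solving, k_gold = (0.33·2.7/0.117)^(1/0.67) ≈ 20.6994.
y_gold = 2.7·20.6994^0.33 ≈ 7.3389; c_gold = y_gold − 0.117·k_gold ≈ 4.9171.

(a) k_gold ≈ 20.699; (b) c_gold ≈ 4.917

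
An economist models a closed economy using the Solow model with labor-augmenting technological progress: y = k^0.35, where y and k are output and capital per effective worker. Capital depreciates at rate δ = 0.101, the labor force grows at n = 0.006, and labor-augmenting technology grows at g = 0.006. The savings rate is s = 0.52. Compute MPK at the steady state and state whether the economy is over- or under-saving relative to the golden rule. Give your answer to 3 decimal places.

Break-even investment rate: n + g + δ = 0.006 + 0.006 + 0.101 = 0.113.
Steady-state k*: s·k^0.35 = 0.113·k gives k* = (0.52/0.113)^(1/0.65) ≈ 10.4685.
MPK = 0.35·10.4685^(-0.65) ≈ 0.0761.
MPK < n+g+δ = 0.113, so the economy is dynamically inefficient (over-saving).

over-saving; MPK ≈ 0.076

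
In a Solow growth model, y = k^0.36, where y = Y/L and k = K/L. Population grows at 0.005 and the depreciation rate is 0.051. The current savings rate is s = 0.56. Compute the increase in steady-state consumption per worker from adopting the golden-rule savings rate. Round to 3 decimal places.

The effective depreciation rate is n + δ = 0.005 + 0.051 = 0.056.
Current steady state (s = 0.56): k* = (0.56/0.056)^(1/0.64) ≈ 36.5174, y* = 36.5174^0.36 ≈ 3.6517, c* = (1−0.56)·3.6517 ≈ 1.6068.
Maximizing c = f(k) − (n+δ)·k gives f'(k) = n+δ, i.e. 0.36·k^(0.36−1) = 0.056, so k_gold = (0.36/0.056)^(1/0.64) ≈ 18.3096.
y_gold = 18.3096^0.36 ≈ 2.8482, c_gold = y_gold − 0.056·k_gold ≈ 1.8228.
Gain: Δc = 1.8228 − 1.6068 ≈ 0.2161.

Δc ≈ 0.216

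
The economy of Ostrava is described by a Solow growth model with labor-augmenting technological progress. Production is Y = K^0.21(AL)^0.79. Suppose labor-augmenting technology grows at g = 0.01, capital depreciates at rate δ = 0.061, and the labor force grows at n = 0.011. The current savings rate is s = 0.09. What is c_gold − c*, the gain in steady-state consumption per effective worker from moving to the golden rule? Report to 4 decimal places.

n + g + δ = 0.011 + 0.01 + 0.061 = 0.082.
Current steady state (s = 0.09): k* = (0.09/0.082)^(1/0.79) ≈ 1.1251, y* = 1.1251^0.21 ≈ 1.0251, c* = (1−0.09)·1.0251 ≈ 0.9328.
Setting f'(k) = n+g+δ gives 0.21·k^(0.21−1) = 0.082, hence k_gold = (0.21/0.082)^(1/0.79) ≈ 3.2883.
y_gold = 3.2883^0.21 ≈ 1.2840, c_gold = y_gold − 0.082·k_gold ≈ 1.0144.
Gain: Δc = 1.0144 − 0.9328 ≈ 0.0816.

Δc ≈ 0.0816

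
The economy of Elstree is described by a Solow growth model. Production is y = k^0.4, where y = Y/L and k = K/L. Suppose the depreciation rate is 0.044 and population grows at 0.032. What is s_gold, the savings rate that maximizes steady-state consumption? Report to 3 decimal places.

s_gold = 0.400

The effective depreciation rate is n + δ = 0.032 + 0.044 = 0.076.
At the golden rule MPK = n+δ, and in any Cobb-Douglas steady state s = (n+δ)·k/y = MPK·k/y = capital's share 0.4.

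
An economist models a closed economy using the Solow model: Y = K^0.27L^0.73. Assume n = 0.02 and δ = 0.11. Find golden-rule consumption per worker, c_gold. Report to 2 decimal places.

The effective depreciation rate is n + δ = 0.02 + 0.11 = 0.13.
Setting f'(k) = n+δ gives 0.27·k^(0.27−1) = 0.13, hence k_gold = (0.27/0.13)^(1/0.73) ≈ 2.7216.
y_gold = 2.7216^0.27 ≈ 1.3104.
c_gold = y_gold − (n+δ)·k_gold = 1.3104 − 0.13·2.7216 ≈ 0.9566.

c_gold ≈ 0.96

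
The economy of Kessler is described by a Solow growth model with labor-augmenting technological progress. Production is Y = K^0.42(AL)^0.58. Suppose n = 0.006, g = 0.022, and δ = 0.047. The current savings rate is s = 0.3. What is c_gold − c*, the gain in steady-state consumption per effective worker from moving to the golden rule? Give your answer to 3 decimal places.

The effective depreciation rate is n + g + δ = 0.006 + 0.022 + 0.047 = 0.075.
Current steady state (s = 0.3): k* = (0.3/0.075)^(1/0.58) ≈ 10.9153, y* = 10.9153^0.42 ≈ 2.7288, c* = (1−0.3)·2.7288 ≈ 1.9102.
At the golden rule the marginal product of capital equals n+g+δ: 0.42·k^(0.42−1) = 0.075. Solving, k_gold = (0.42/0.075)^(1/0.58) ≈ 19.4975.
y_gold = 19.4975^0.42 ≈ 3.4817, c_gold = y_gold − 0.075·k_gold ≈ 2.0194.
Gain: Δc = 2.0194 − 1.9102 ≈ 0.1092.

Δc ≈ 0.109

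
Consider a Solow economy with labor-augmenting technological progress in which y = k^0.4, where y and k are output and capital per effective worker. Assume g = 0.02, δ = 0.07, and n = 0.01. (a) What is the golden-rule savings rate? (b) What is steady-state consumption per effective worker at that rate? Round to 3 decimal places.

Break-even investment rate: n + g + δ = 0.01 + 0.02 + 0.07 = 0.1.
For Cobb-Douglas, s_gold equals capital's share: s_gold = 0.4.
Maximizing c = f(k) − (n+g+δ)·k gives f'(k) = n+g+δ, i.e. 0.4·k^(0.4−1) = 0.1, so k_gold = (0.4/0.1)^(1/0.6) ≈ 10.0794.
y_gold = 10.0794^0.4 ≈ 2.5198; c_gold = (1−0.4)·y_gold ≈ 1.5119.

(a) s_gold = 0.400; (b) c_gold ≈ 1.512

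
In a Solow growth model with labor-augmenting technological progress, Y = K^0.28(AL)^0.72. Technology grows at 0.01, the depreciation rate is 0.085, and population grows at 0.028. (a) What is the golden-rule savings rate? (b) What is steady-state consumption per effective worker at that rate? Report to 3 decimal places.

(a) s_gold = 0.280; (b) c_gold ≈ 0.991

The effective depreciation rate is n + g + δ = 0.028 + 0.01 + 0.085 = 0.123.
For Cobb-Douglas, s_gold equals capital's share: s_gold = 0.28.
Maximizing c = f(k) − (n+g+δ)·k gives f'(k) = n+g+δ, i.e. 0.28·k^(0.28−1) = 0.123, so k_gold = (0.28/0.123)^(1/0.72) ≈ 3.1346.
y_gold = 3.1346^0.28 ≈ 1.3770; c_gold = (1−0.28)·y_gold ≈ 0.9914.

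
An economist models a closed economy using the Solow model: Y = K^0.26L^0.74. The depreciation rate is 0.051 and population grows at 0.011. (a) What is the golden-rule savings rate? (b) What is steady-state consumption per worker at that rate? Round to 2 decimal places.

Capital per worker breaks even when investment replaces (n + δ)·k; here n + δ = 0.062.
For Cobb-Douglas, s_gold equals capital's share: s_gold = 0.26.
Maximizing c = f(k) − (n+δ)·k gives f'(k) = n+δ, i.e. 0.26·k^(0.26−1) = 0.062, so k_gold = (0.26/0.062)^(1/0.74) ≈ 6.9395.
y_gold = 6.9395^0.26 ≈ 1.6548; c_gold = (1−0.26)·y_gold ≈ 1.2246.

(a) s_gold = 0.26; (b) c_gold ≈ 1.22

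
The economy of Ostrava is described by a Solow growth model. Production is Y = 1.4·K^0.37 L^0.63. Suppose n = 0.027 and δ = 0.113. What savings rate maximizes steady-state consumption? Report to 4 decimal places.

s_gold = 0.3700

The effective depreciation rate is n + δ = 0.027 + 0.113 = 0.14.
At the golden rule MPK = n+δ, and in any Cobb-Douglas steady state s = (n+δ)·k/y = MPK·k/y = capital's share 0.37.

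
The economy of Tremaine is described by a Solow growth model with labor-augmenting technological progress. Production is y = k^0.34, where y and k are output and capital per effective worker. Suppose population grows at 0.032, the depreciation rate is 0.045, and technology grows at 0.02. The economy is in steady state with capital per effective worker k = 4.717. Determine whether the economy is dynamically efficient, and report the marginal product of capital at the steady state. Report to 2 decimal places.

dynamically efficient; MPK ≈ 0.12

Capital per effective worker breaks even when investment replaces (n + g + δ)·k; here n + g + δ = 0.097.
MPK = 0.34·k^(0.34−1) = 0.34·4.717^(-0.66) ≈ 0.1221.
MPK > 0.097, so the economy is dynamically efficient (under-saving).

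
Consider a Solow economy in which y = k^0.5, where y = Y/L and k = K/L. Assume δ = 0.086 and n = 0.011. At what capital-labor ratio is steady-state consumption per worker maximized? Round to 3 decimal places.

n + δ = 0.011 + 0.086 = 0.097.
Golden rule sets MPK = n+δ: 0.5·k^(0.5−1) = 0.097, so k_gold = (0.5/0.097)^(1/0.5) ≈ 26.5703.

k_gold ≈ 26.570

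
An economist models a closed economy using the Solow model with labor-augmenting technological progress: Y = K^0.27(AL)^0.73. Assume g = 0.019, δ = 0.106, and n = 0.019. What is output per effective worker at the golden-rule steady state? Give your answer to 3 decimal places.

Capital per effective worker breaks even when investment replaces (n + g + δ)·k; here n + g + δ = 0.144.
Setting f'(k) = n+g+δ gives 0.27·k^(0.27−1) = 0.144, hence k_gold = (0.27/0.144)^(1/0.73) ≈ 2.3658.
Output: y_gold = k_gold^0.27 = 2.3658^0.27 ≈ 1.2617.

y_gold ≈ 1.262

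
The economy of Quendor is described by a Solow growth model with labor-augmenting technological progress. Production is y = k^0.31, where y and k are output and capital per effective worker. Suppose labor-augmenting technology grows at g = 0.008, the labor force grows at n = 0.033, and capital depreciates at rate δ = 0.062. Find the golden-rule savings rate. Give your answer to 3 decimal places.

s_gold = 0.310

n + g + δ = 0.033 + 0.008 + 0.062 = 0.103.
At the golden rule MPK = n+g+δ, and in any Cobb-Douglas steady state s = (n+g+δ)·k/y = MPK·k/y = capital's share 0.31.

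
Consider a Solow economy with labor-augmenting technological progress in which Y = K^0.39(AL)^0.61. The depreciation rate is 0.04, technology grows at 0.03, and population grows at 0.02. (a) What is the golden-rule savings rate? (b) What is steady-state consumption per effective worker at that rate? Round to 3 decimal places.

(a) s_gold = 0.390; (b) c_gold ≈ 1.558

The effective depreciation rate is n + g + δ = 0.02 + 0.03 + 0.04 = 0.09.
For Cobb-Douglas, s_gold equals capital's share: s_gold = 0.39.
At the golden rule the marginal product of capital equals n+g+δ: 0.39·k^(0.39−1) = 0.09. Solving, k_gold = (0.39/0.09)^(1/0.61) ≈ 11.0655.
y_gold = 11.0655^0.39 ≈ 2.5536; c_gold = (1−0.39)·y_gold ≈ 1.5577.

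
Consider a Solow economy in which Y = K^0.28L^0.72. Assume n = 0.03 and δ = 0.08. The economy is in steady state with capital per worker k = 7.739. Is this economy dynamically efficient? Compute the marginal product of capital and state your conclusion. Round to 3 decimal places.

dynamically inefficient; MPK ≈ 0.064

The effective depreciation rate is n + δ = 0.03 + 0.08 = 0.11.
MPK = 0.28·k^(0.28−1) = 0.28·7.739^(-0.72) ≈ 0.0642.
MPK < 0.11, so the economy is dynamically inefficient (over-saving).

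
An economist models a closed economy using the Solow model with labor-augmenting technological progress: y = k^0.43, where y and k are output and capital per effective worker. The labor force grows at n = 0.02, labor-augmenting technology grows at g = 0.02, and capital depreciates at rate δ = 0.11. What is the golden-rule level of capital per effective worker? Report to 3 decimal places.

k_gold ≈ 6.345

n + g + δ = 0.02 + 0.02 + 0.11 = 0.15.
Maximizing c = f(k) − (n+g+δ)·k gives f'(k) = n+g+δ, i.e. 0.43·k^(0.43−1) = 0.15, so k_gold = (0.43/0.15)^(1/0.57) ≈ 6.3448.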